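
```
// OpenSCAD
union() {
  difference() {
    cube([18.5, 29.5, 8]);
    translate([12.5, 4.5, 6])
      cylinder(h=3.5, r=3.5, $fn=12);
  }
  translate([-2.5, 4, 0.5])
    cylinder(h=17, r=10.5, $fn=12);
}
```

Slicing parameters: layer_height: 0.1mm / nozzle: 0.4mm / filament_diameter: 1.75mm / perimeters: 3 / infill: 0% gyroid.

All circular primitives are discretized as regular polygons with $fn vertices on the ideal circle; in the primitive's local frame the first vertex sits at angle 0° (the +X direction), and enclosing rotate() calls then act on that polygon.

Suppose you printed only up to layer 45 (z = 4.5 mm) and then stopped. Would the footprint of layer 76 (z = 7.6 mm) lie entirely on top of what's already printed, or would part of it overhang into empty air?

Compare the two slices. At z = 4.5: the cube (footprint 18.5×29.5) is included at this height (area 545.75 mm²); the cylinder at (12.5, 4.5) is not intersected at this z (z outside [6, 9.5]); After the difference (first − rest): none of the subtracted shapes is present at this height, so the 18.5×29.5 cube is unchanged — area = 545.75 mm²; the r=10.5 cylinder at (-2.5, 4) gives a regular 12-gon of circumradius 10.5 (constant along its height) (area = (12/2)·10.500²·sin(360°/12) = 330.75 mm²); Combining (union): the regions partially overlap — summed areas 876.50 mm² minus the doubly-counted overlap 87.13 mm² gives 789.37 mm² — area = 789.37 mm². At z = 7.6: the cube (footprint 18.5×29.5) is included at this height (area 545.75 mm²); the r=3.5 cylinder at (12.5, 4.5) gives a regular 12-gon of circumradius 3.5 (constant along its height) (area = (12/2)·3.500²·sin(360°/12) = 36.75 mm²); After the difference (first − rest): starting from the 18.5×29.5 cube (545.75 mm²), the r=3.5 cylinder at (12.5, 4.5) lies wholly inside it (removes its full 36.75 mm² and its 21.74 mm outline becomes a hole wall) — area = 509.00 mm²; the r=10.5 cylinder at (-2.5, 4) contributes a regular 12-gon of circumradius 10.5 (area = (12/2)·10.500²·sin(360°/12) = 330.75 mm²); Merging all regions: the regions partially overlap — summed areas 839.75 mm² minus the doubly-counted overlap 87.13 mm² gives 752.62 mm² — area = 752.62 mm². Checking containment: the cross-section at z = 7.6 is a subset of the cross-section at z = 4.5.

entirely on top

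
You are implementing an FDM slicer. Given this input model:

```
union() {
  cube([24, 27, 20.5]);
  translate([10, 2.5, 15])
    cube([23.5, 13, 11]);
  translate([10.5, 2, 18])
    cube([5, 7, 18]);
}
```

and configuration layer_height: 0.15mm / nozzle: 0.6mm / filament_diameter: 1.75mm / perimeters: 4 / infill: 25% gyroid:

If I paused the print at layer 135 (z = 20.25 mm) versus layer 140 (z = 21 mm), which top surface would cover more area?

Layer 135 (z = 20.25): the cube (footprint 24×27) is included at this height (area 648.00 mm²); the cube at (10, 2.5) (footprint 23.5×13) is included at this height (area 305.50 mm²); the cube at (10.5, 2) (footprint 5×7) is included at this height (area 35.00 mm²); Taking the union: the regions partially overlap — summed areas 988.50 mm² minus the doubly-counted overlap 217.00 mm² gives 771.50 mm² — area = 771.50 mm². So its area = 771.50 mm². Layer 140 (z = 21): the cube is absent (z outside [0, 20.5]); the cube at (10, 2.5) is present — its section is the full 23.5×13 rectangle (area 305.50 mm²); the 5×7 cube at (10.5, 2) contributes its full rectangle (area 35.00 mm²); Combining (union): the regions partially overlap — summed areas 340.50 mm² minus the doubly-counted overlap 32.50 mm² gives 308.00 mm² — area = 308.00 mm². So its area = 308.00 mm². Layer 135 is larger (771.50 vs 308.00 mm²).

layer 135 (z = 20.25 mm)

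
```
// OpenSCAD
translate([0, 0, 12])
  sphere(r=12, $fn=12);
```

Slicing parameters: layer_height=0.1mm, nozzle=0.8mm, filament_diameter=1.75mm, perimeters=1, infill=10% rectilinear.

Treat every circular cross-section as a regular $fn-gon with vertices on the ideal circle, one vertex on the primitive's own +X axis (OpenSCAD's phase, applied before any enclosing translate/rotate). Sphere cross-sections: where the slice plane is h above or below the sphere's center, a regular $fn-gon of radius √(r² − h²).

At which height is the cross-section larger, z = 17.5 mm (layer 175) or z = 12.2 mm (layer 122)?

Layer 175 (z = 17.5): the r=12 sphere slices to a regular 12-gon of circumradius 10.665 (√(r²−h²) with h=5.5 from center) (area = (12/2)·10.665²·sin(360°/12) = 341.25 mm²). So its area = 341.25 mm². Layer 122 (z = 12.2): the sphere: section is a regular 12-gon, circumradius = √(r²−h²) = √(12²−0.2²) = 11.998 (area = (12/2)·11.998²·sin(360°/12) = 431.88 mm²). So its area = 431.88 mm². Layer 122 is larger (431.88 vs 341.25 mm²).

layer 122 (z = 12.2 mm)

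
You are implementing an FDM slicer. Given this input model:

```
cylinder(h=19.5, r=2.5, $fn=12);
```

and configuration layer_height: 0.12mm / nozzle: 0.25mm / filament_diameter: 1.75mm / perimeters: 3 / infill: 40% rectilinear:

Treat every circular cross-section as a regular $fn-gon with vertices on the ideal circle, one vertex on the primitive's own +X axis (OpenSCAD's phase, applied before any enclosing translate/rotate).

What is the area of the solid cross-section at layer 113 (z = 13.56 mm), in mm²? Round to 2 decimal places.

18.75 mm²

At z = 13.56 mm: the cylinder: section is a regular 12-gon, circumradius r=2.5 (area = (12/2)·2.500²·sin(360°/12) = 18.75 mm²). Overall, the cross-section is a single solid region. Net area = 18.75 mm².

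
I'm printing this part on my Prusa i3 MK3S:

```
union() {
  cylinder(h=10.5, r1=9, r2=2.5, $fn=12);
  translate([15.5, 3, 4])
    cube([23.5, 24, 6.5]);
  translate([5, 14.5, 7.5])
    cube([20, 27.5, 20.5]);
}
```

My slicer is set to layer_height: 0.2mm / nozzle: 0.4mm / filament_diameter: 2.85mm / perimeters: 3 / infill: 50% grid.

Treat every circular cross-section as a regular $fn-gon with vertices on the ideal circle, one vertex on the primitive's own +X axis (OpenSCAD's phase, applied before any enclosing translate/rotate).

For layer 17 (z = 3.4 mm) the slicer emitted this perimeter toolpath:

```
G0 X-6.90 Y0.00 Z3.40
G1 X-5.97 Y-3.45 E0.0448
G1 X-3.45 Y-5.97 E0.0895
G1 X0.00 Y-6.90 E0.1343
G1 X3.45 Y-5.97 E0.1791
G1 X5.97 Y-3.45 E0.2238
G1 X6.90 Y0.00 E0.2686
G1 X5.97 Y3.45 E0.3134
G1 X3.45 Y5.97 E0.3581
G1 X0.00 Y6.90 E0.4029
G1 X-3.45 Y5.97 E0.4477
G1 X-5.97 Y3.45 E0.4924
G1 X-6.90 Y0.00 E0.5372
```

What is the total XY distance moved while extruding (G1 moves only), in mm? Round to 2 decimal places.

Sum the Euclidean lengths of each G1 segment: total = 42.84 mm.

42.84 mm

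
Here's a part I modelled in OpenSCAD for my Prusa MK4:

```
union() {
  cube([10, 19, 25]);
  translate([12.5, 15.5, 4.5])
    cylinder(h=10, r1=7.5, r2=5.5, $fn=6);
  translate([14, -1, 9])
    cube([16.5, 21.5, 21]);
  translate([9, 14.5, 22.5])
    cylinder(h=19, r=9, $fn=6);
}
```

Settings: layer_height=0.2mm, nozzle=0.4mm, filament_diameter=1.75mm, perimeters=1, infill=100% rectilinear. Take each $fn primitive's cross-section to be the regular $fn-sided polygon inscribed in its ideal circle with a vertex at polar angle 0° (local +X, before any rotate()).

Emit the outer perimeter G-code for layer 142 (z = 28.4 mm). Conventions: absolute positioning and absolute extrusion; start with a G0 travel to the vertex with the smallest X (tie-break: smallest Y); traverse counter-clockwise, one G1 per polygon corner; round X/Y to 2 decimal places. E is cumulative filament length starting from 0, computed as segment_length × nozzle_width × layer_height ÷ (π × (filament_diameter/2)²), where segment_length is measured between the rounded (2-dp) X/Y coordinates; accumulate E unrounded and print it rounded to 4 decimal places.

At z = 28.4 mm: the cube does not reach this height (z outside [0, 25]); the cone at (12.5, 15.5) does not reach this height (z outside [4.5, 14.5]); the cube at (14, -1) (footprint 16.5×21.5) is included at this height; the r=9 cylinder at (9, 14.5) gives a regular 6-gon of circumradius 9 (constant along its height); Merging all regions: the regions partially overlap (shared area 27.46 mm²), so overlapping operands fuse into one piece — 1 connected region. The outline is a single polygon with 10 vertices. Extrusion per mm of travel: 0.4 × 0.2 / (π × 0.875²) = 0.033260. Accumulating E over each segment gives final E = 3.3788.

G0 X0.00 Y14.50 Z28.40
G1 X4.50 Y6.71 E0.2992
G1 X13.50 Y6.71 E0.5986
G1 X14.00 Y7.57 E0.6316
G1 X14.00 Y-1.00 E0.9167
G1 X30.50 Y-1.00 E1.4655
G1 X30.50 Y20.50 E2.1806
G1 X14.54 Y20.50 E2.7114
G1 X13.50 Y22.29 E2.7803
G1 X4.50 Y22.29 E3.0796
G1 X0.00 Y14.50 E3.3788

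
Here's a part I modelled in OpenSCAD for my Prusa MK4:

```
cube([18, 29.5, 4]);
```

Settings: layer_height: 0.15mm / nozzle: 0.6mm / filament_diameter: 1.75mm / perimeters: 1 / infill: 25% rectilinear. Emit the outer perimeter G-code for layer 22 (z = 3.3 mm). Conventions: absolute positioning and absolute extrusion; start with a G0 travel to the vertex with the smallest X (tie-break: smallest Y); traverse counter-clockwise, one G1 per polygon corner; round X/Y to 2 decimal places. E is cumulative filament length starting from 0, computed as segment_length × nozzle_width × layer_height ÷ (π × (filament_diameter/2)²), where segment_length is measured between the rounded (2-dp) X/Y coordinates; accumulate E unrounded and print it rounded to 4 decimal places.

At z = 3.3 mm: the 18×29.5 cube contributes its full rectangle. The outline is a single polygon with 4 vertices. Extrusion per mm of travel: 0.6 × 0.15 / (π × 0.875²) = 0.037418. Accumulating E over each segment gives final E = 3.5547.

G0 X0.00 Y0.00 Z3.30
G1 X18.00 Y0.00 E0.6735
G1 X18.00 Y29.50 E1.7773
G1 X0.00 Y29.50 E2.4509
G1 X0.00 Y0.00 E3.5547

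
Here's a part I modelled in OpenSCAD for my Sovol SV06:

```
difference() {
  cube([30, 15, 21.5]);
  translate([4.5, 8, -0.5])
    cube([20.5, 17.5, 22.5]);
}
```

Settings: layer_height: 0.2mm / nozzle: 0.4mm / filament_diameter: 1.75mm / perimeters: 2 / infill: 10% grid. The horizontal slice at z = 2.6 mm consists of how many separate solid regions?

At z = 2.6 mm: the cube is present — its section is the full 30×15 rectangle; the cube at (4.5, 8) (footprint 20.5×17.5) is included at this height; Taking the first minus the rest: starting from the 30×15 cube, the 20.5×17.5 cube at (4.5, 8) partially overlaps it — only the 143.50 mm² overlap (of its 358.75 mm²) is removed, clipping the outline — 1 connected region. The result has 1 disconnected region.

1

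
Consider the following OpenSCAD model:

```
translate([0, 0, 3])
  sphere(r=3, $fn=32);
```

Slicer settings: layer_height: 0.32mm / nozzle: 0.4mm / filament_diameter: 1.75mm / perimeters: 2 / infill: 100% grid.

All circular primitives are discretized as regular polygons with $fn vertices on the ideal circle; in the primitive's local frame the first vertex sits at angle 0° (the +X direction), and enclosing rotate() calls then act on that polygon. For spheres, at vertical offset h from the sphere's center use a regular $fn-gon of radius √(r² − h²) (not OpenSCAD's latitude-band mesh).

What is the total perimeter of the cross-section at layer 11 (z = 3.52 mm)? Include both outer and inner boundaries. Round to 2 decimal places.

At z = 3.52 mm: the r=3 sphere contributes a regular 32-gon of circumradius √(3²−0.52²) = 2.955 (perimeter = 2·32·2.955·sin(180°/32) = 18.53 mm). Overall, the cross-section is a single solid region. Total boundary length (outer) = 18.53 mm.

18.53 mm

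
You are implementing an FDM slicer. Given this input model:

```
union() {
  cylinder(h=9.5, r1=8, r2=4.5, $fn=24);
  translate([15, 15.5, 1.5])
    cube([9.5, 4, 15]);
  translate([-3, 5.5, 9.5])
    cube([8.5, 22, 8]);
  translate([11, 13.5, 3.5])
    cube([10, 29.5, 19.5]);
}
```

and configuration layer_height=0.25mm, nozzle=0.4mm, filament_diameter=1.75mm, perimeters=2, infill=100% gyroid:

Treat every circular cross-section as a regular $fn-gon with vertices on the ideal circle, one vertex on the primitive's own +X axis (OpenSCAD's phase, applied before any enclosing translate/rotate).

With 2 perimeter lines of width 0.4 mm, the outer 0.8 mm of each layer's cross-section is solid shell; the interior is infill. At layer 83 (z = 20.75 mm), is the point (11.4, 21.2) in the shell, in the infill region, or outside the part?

At z = 20.75 mm: the cone does not reach this height (z outside [0, 9.5]); the cube at (15, 15.5) is absent (z outside [1.5, 16.5]); the cube at (-3, 5.5) does not reach this height (z outside [9.5, 17.5]); the cube at (11, 13.5) (footprint 10×29.5) is included at this height; Merging all regions: only the 10×29.5 cube at (11, 13.5) is present, so the union is just that shape — 1 connected region. Overall, the cross-section is a single solid region. The nearest boundary edge runs (11.00, 43.00)→(11.00, 13.50); distance from the point to it = 0.40 mm. The point is inside the cross-section, 0.40 mm from the nearest boundary — within the 0.8 mm shell band (2 × 0.4).

shell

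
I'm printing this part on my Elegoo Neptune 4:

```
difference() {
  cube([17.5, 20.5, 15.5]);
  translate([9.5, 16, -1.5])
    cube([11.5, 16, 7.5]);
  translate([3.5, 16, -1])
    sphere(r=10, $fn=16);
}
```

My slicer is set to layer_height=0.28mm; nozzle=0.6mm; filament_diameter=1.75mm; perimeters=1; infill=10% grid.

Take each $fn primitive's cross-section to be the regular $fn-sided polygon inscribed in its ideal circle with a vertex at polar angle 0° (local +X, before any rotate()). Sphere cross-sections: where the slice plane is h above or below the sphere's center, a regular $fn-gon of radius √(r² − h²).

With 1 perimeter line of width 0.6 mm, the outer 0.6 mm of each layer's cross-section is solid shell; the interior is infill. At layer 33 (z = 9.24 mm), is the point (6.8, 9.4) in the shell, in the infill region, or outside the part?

infill

At z = 9.24 mm: the cube (footprint 17.5×20.5) is included at this height; the cube at (9.5, 16) is not intersected at this z (z outside [-1.5, 6]); the sphere at (3.5, 16) does not reach this height (|z−center|=10.240 > r=10); Subtracting the remaining from the first: none of the subtracted shapes is present at this height, so the 17.5×20.5 cube is unchanged — 1 connected region. Overall, the cross-section is a single solid region. The nearest boundary edge runs (0.00, 20.50)→(0.00, 0.00); distance from the point to it = 6.80 mm. The point is inside the cross-section and 6.80 mm from the nearest boundary — more than the 0.6 mm shell width (1 × 0.6), so it's in the infill interior.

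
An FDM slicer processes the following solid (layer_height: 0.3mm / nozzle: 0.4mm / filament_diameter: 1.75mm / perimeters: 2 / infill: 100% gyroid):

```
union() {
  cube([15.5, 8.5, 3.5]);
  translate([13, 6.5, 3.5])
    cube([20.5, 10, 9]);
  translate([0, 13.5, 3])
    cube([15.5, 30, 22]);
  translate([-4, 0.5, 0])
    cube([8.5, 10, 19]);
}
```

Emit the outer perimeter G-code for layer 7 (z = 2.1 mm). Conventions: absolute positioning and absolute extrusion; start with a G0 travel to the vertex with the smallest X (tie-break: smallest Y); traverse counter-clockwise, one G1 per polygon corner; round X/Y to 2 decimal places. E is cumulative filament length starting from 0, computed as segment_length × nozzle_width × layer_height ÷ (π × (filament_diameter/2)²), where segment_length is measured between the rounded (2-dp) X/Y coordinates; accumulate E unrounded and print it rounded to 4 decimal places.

G0 X-4.00 Y0.50 Z2.10
G1 X0.00 Y0.50 E0.1996
G1 X0.00 Y0.00 E0.2245
G1 X15.50 Y0.00 E0.9978
G1 X15.50 Y8.50 E1.4219
G1 X4.50 Y8.50 E1.9707
G1 X4.50 Y10.50 E2.0704
G1 X-4.00 Y10.50 E2.4945
G1 X-4.00 Y0.50 E2.9934

At z = 2.1 mm: the cube (footprint 15.5×8.5) is included at this height; the cube at (13, 6.5) does not reach this height (z outside [3.5, 12.5]); the cube at (0, 13.5) is absent (z outside [3, 25]); the cube at (-4, 0.5) is present — its section is the full 8.5×10 rectangle; Taking the union: the regions partially overlap (shared area 36.00 mm²), so overlapping operands fuse into one piece — 1 connected region. The outline is a single polygon with 8 vertices. Extrusion per mm of travel: 0.4 × 0.3 / (π × 0.875²) = 0.049890. Accumulating E over each segment gives final E = 2.9934.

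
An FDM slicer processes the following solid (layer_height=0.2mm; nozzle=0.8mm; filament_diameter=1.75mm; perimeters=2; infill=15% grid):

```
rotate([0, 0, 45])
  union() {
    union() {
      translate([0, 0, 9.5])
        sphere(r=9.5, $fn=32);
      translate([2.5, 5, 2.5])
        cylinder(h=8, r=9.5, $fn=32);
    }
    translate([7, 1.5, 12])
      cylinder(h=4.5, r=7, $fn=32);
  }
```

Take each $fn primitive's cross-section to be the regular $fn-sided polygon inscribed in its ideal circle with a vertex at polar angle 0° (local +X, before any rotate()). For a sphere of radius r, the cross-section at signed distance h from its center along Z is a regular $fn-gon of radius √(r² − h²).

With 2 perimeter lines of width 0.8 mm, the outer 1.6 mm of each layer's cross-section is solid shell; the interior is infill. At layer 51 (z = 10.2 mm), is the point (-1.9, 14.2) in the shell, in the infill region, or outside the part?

shell

At z = 10.2 mm: the r=9.5 sphere contributes a regular 32-gon of circumradius √(9.5²−0.7²) = 9.474; the cylinder at (2.5, 5): section is a regular 32-gon, circumradius r=9.5; Taking the union: the regions partially overlap (shared area 176.77 mm²), so overlapping operands fuse into one piece — 1 connected region; the cylinder at (7, 1.5) is not intersected at this z (z outside [12, 16.5]); Merging all regions: only the result so far is present, so the union is just that shape — 1 connected region; (rotated 45° about Z; rotation is an isometry so areas/perimeters/island counts are preserved). Overall, the cross-section is a single solid region. Undo the 45° rotation: the query point maps to (8.697, 11.384) in the un-rotated model frame. The nearest boundary edge runs (7.78, 12.90)→(9.22, 11.72); distance from the point to it = 0.59 mm. The point is inside the cross-section, 0.59 mm from the nearest boundary — within the 1.6 mm shell band (2 × 0.8).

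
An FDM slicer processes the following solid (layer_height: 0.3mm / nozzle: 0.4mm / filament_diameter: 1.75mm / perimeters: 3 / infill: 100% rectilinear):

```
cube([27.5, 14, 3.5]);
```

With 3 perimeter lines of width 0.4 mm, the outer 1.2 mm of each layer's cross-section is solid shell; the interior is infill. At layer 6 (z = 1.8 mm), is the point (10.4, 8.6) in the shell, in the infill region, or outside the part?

At z = 1.8 mm: the cube (footprint 27.5×14) is included at this height. Overall, the cross-section is a single solid region. The nearest boundary edge runs (27.50, 14.00)→(0.00, 14.00); distance from the point to it = 5.40 mm. The point is inside the cross-section and 5.40 mm from the nearest boundary — more than the 1.2 mm shell width (3 × 0.4), so it's in the infill interior.

infill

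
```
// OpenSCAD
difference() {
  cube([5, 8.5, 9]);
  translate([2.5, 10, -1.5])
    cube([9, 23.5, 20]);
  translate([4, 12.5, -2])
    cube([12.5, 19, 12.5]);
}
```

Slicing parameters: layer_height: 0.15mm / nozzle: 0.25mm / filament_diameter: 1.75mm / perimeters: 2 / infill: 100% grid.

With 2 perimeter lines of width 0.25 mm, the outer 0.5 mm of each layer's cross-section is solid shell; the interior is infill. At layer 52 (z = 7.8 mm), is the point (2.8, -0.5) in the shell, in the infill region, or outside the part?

outside

At z = 7.8 mm: the cube is present — its section is the full 5×8.5 rectangle; the cube at (2.5, 10) (footprint 9×23.5) is included at this height; the cube at (4, 12.5) is present — its section is the full 12.5×19 rectangle; Taking the first minus the rest: starting from the 5×8.5 cube, the 9×23.5 cube at (2.5, 10) misses the remaining region (no effect); the 12.5×19 cube at (4, 12.5) misses the remaining region (no effect) — 1 connected region. Overall, the cross-section is a single solid region. The nearest boundary edge runs (5.00, 0.00)→(0.00, 0.00); distance from the point to it = 0.50 mm. The point is not inside any of the regions above, so it lies outside the cross-section (0.50 mm from the nearest boundary).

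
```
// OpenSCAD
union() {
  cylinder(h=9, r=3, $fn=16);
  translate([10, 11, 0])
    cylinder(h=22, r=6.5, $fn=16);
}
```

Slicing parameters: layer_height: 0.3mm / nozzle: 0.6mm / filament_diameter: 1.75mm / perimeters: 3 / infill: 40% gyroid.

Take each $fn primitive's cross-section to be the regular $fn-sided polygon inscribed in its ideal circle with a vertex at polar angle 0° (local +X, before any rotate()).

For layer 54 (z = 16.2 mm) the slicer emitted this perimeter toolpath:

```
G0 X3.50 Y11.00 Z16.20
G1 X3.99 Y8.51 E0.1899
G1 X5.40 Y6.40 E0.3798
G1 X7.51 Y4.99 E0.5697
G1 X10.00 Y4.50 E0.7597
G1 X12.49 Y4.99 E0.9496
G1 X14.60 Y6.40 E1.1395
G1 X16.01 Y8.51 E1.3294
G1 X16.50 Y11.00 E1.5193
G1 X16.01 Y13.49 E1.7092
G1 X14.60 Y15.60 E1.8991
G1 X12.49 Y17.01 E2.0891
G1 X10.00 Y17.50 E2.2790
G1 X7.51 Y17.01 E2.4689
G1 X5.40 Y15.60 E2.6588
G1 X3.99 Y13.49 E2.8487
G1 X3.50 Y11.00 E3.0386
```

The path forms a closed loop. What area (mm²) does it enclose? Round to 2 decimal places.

Apply the shoelace formula to the sequence of (X, Y) vertices; enclosed area = 129.51 mm².

129.51 mm²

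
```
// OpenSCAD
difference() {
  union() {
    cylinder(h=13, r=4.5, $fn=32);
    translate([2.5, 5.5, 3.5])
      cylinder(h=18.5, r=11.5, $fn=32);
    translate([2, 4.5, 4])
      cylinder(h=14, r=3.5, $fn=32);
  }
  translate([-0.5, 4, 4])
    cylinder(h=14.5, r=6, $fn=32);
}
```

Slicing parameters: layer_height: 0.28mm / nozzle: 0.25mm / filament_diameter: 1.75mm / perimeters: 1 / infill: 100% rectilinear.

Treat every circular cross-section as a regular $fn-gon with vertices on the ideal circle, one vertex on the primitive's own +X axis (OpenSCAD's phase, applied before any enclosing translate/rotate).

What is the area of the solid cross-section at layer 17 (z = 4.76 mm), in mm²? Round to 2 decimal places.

300.44 mm²

At z = 4.76 mm: the r=4.5 cylinder contributes a regular 32-gon of circumradius 4.5 (area = (32/2)·4.500²·sin(360°/32) = 63.21 mm²); the r=11.5 cylinder at (2.5, 5.5) contributes a regular 32-gon of circumradius 11.5 (area = (32/2)·11.500²·sin(360°/32) = 412.81 mm²); the r=3.5 cylinder at (2, 4.5) gives a regular 32-gon of circumradius 3.5 (constant along its height) (area = (32/2)·3.500²·sin(360°/32) = 38.24 mm²); Taking the union: the regions partially overlap — summed areas 514.26 mm² minus the doubly-counted overlap 101.45 mm² gives 412.81 mm² — area = 412.81 mm²; the r=6 cylinder at (-0.5, 4) contributes a regular 32-gon of circumradius 6 (area = (32/2)·6.000²·sin(360°/32) = 112.37 mm²); Taking the first minus the rest: starting from that combined region (412.81 mm²), the r=6 cylinder at (-0.5, 4) lies wholly inside it (removes its full 112.37 mm² and its 37.64 mm outline becomes a hole wall) — area = 300.44 mm². Overall, the cross-section is one region with 1 hole. Net area = 300.44 mm².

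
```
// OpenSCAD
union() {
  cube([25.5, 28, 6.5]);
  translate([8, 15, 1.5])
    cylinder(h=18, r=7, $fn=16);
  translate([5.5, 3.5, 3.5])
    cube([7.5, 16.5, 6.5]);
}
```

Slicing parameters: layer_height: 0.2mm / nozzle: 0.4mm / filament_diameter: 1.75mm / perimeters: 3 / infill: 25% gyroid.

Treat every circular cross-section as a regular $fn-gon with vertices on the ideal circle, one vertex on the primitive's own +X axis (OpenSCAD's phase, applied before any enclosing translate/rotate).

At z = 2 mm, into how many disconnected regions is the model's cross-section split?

At z = 2 mm: the 25.5×28 cube contributes its full rectangle; the r=7 cylinder at (8, 15) gives a regular 16-gon of circumradius 7 (constant along its height); the cube at (5.5, 3.5) is absent (z outside [3.5, 10]); Combining (union): the r=7 cylinder at (8, 15) lies entirely inside the 25.5×28 cube, so the union is just the 25.5×28 cube — 1 connected region. The result has 1 disconnected region.

1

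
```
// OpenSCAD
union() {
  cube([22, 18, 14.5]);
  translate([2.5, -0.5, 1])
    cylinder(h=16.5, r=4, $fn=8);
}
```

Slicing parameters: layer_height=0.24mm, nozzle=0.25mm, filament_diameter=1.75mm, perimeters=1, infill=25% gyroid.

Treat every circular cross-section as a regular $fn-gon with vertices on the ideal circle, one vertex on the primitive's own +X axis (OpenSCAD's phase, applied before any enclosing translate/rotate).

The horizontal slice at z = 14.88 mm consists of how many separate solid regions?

1

At z = 14.88 mm: the cube is not intersected at this z (z outside [0, 14.5]); the cylinder at (2.5, -0.5): section is a regular 8-gon, circumradius r=4; Combining (union): only the r=4 cylinder at (2.5, -0.5) is present, so the union is just that shape — 1 connected region. The result has 1 disconnected region.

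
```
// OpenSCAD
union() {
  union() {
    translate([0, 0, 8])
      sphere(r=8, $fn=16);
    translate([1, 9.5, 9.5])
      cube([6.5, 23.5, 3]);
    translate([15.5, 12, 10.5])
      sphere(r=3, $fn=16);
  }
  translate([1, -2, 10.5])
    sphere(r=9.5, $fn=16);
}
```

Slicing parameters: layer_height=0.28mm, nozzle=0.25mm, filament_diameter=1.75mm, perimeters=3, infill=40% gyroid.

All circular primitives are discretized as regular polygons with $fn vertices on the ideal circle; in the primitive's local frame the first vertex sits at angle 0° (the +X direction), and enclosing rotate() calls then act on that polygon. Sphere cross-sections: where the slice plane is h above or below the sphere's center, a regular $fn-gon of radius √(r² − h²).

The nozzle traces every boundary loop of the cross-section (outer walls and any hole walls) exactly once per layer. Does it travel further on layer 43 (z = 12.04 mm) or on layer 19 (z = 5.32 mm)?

Layer 43 (z = 12.04): the r=8 sphere slices to a regular 16-gon of circumradius 6.905 (√(r²−h²) with h=4.04 from center) (perimeter = 2·16·6.905·sin(180°/16) = 43.11 mm); the cube at (1, 9.5) (footprint 6.5×23.5) is included at this height (perimeter 60.00 mm); the sphere at (15.5, 12): section is a regular 16-gon, circumradius = √(r²−h²) = √(3²−1.54²) = 2.575 (perimeter = 2·16·2.575·sin(180°/16) = 16.07 mm); Combining (union): the 3 present regions are separate (no shared area or edge), so areas and boundary lengths simply add and each stays a separate island — boundary = 119.18 mm; the sphere at (1, -2): section is a regular 16-gon, circumradius = √(r²−h²) = √(9.5²−1.54²) = 9.374 (perimeter = 2·16·9.374·sin(180°/16) = 58.52 mm); Combining (union): the regions partially overlap (shared area 145.97 mm²), so the edge portions inside another operand are dropped and the merged outline is re-measured after clipping — boundary = 134.60 mm. So its perimeter = 134.60 mm. Layer 19 (z = 5.32): the sphere: section is a regular 16-gon, circumradius = √(r²−h²) = √(8²−2.68²) = 7.538 (perimeter = 2·16·7.538·sin(180°/16) = 47.06 mm); the cube at (1, 9.5) is not intersected at this z (z outside [9.5, 12.5]); the sphere at (15.5, 12) is not intersected at this z (|z−center|=5.180 > r=3); Combining (union): only the r=8 sphere is present, so the union is just that shape — boundary = 47.06 mm; the sphere at (1, -2): section is a regular 16-gon, circumradius = √(r²−h²) = √(9.5²−5.18²) = 7.964 (perimeter = 2·16·7.964·sin(180°/16) = 49.72 mm); Taking the union: the regions partially overlap (shared area 149.34 mm²), so the edge portions inside another operand are dropped and the merged outline is re-measured after clipping — boundary = 52.99 mm. So its perimeter = 52.99 mm. Layer 43 is larger (134.60 vs 52.99 mm).

layer 43 (z = 12.04 mm)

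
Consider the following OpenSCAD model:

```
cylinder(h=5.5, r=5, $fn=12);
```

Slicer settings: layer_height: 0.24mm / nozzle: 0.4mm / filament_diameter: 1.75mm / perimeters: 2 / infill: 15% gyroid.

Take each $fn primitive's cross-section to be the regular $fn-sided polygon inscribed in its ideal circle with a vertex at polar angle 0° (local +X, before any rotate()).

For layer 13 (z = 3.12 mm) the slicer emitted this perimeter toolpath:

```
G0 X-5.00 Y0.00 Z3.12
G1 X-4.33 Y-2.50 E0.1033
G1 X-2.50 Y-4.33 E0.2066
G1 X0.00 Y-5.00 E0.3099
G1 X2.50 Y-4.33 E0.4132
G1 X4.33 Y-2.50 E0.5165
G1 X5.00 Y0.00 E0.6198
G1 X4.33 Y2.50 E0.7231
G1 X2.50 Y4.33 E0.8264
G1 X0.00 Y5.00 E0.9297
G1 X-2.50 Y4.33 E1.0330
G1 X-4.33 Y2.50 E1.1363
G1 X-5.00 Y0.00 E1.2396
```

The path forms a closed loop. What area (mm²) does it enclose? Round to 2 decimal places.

75.00 mm²

Apply the shoelace formula to the sequence of (X, Y) vertices; enclosed area = 75.00 mm².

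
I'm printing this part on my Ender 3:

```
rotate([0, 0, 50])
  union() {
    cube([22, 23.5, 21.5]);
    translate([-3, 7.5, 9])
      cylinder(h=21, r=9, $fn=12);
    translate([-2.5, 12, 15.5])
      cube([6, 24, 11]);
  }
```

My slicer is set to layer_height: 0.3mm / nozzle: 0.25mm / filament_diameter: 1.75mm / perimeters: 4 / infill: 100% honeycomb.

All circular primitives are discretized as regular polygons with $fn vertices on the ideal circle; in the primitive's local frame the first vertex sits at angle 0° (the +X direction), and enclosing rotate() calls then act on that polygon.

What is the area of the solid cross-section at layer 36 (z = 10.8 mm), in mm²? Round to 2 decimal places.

At z = 10.8 mm: the cube is present — its section is the full 22×23.5 rectangle (area 517.00 mm²); the cylinder at (-3, 7.5): section is a regular 12-gon, circumradius r=9 (area = (12/2)·9.000²·sin(360°/12) = 243.00 mm²); the cube at (-2.5, 12) is absent (z outside [15.5, 26.5]); Merging all regions: the regions partially overlap — summed areas 760.00 mm² minus the doubly-counted overlap 69.13 mm² gives 690.87 mm² — area = 690.87 mm²; (whole slice rotated 50° about Z — lengths, areas and connectivity unchanged). Overall, the cross-section is a single solid region. Net area = 690.87 mm².

690.87 mm²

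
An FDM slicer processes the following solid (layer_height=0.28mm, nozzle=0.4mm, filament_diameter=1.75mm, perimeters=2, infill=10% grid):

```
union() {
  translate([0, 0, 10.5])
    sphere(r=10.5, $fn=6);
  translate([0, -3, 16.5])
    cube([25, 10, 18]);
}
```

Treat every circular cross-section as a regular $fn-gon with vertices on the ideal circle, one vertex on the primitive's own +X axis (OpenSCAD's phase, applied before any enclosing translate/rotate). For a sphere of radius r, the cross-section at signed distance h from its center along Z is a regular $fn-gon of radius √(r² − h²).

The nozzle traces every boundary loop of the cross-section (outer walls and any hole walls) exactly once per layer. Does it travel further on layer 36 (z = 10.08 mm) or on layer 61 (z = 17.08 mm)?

layer 61 (z = 17.08 mm)

Layer 36 (z = 10.08): the r=10.5 sphere contributes a regular 6-gon of circumradius √(10.5²−0.42²) = 10.492 (perimeter = 2·6·10.492·sin(180°/6) = 62.95 mm); the cube at (0, -3) is absent (z outside [16.5, 34.5]); Merging all regions: only the r=10.5 sphere is present, so the union is just that shape — boundary = 62.95 mm. So its perimeter = 62.95 mm. Layer 61 (z = 17.08): the sphere: section is a regular 6-gon, circumradius = √(r²−h²) = √(10.5²−6.58²) = 8.183 (perimeter = 2·6·8.183·sin(180°/6) = 49.10 mm); the cube at (0, -3) (footprint 25×10) is included at this height (perimeter 70.00 mm); Combining (union): the regions partially overlap (shared area 65.08 mm²), so the edge portions inside another operand are dropped and the merged outline is re-measured after clipping — boundary = 86.96 mm. So its perimeter = 86.96 mm. Layer 61 is larger (86.96 vs 62.95 mm).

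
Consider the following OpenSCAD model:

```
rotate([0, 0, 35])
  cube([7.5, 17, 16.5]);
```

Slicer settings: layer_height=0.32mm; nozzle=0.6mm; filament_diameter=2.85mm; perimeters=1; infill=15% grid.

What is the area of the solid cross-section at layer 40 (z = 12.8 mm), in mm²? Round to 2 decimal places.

127.50 mm²

At z = 12.8 mm: the cube is present — its section is the full 7.5×17 rectangle (area 127.50 mm²); (whole slice rotated 35° about Z — lengths, areas and connectivity unchanged). Overall, the cross-section is a single solid region. Net area = 127.50 mm².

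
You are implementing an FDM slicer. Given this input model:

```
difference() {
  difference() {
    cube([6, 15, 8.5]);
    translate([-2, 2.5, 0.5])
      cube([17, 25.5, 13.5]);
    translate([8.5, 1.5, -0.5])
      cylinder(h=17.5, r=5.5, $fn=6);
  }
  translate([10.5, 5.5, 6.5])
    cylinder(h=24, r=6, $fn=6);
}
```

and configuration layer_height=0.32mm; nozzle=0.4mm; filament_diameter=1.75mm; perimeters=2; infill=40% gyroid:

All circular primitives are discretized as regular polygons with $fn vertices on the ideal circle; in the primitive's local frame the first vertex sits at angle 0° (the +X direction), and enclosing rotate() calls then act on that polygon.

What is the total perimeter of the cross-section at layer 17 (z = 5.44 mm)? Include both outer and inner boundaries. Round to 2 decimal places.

12.83 mm

At z = 5.44 mm: the 6×15 cube contributes its full rectangle (perimeter 42.00 mm); the 17×25.5 cube at (-2, 2.5) contributes its full rectangle (perimeter 85.00 mm); the r=5.5 cylinder at (8.5, 1.5) gives a regular 6-gon of circumradius 5.5 (constant along its height) (perimeter = 2·6·5.500·sin(180°/6) = 33.00 mm); Subtracting the remaining from the first: starting from the 6×15 cube, the 17×25.5 cube at (-2, 2.5) partially overlaps it — only the 75.00 mm² overlap (of its 433.50 mm²) is removed, clipping the outline; the r=5.5 cylinder at (8.5, 1.5) partially overlaps it — only the 6.56 mm² overlap (of its 78.59 mm²) is removed, clipping the outline — boundary = 12.83 mm; the cylinder at (10.5, 5.5) is absent (z outside [6.5, 30.5]); After the difference (first − rest): none of the subtracted shapes is present at this height, so the result so far is unchanged — boundary = 12.83 mm. Overall, the cross-section is a single solid region. Total boundary length (outer) = 12.83 mm.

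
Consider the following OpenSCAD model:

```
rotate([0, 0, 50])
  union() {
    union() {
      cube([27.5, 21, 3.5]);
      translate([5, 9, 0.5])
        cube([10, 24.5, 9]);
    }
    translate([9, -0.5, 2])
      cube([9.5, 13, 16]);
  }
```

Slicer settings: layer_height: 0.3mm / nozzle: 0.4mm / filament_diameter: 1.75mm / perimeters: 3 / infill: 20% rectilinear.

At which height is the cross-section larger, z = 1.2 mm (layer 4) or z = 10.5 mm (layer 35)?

Layer 4 (z = 1.2): the cube (footprint 27.5×21) is included at this height (area 577.50 mm²); the cube at (5, 9) is present — its section is the full 10×24.5 rectangle (area 245.00 mm²); Merging all regions: the regions partially overlap — summed areas 822.50 mm² minus the doubly-counted overlap 120.00 mm² gives 702.50 mm² — area = 702.50 mm²; the cube at (9, -0.5) is not intersected at this z (z outside [2, 18]); Merging all regions: only the result so far is present, so the union is just that shape — area = 702.50 mm²; (whole slice rotated 50° about Z — lengths, areas and connectivity unchanged). So its area = 702.50 mm². Layer 35 (z = 10.5): the cube does not reach this height (z outside [0, 3.5]); the cube at (5, 9) is absent (z outside [0.5, 9.5]); Taking the union: nothing is present at this height; the 9.5×13 cube at (9, -0.5) contributes its full rectangle (area 123.50 mm²); Merging all regions: only the 9.5×13 cube at (9, -0.5) is present, so the union is just that shape — area = 123.50 mm²; (whole slice rotated 50° about Z — lengths, areas and connectivity unchanged). So its area = 123.50 mm². Layer 4 is larger (702.50 vs 123.50 mm²).

layer 4 (z = 1.2 mm)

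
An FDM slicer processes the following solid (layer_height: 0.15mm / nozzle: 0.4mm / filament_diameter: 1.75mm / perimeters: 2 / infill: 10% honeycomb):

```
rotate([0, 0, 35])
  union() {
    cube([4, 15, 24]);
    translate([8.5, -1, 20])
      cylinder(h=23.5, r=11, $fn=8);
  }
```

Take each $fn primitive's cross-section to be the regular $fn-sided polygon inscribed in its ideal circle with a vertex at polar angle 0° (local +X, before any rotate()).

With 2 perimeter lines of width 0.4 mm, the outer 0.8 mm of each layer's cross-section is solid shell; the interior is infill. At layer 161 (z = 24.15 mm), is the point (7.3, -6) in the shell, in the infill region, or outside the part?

At z = 24.15 mm: the cube is not intersected at this z (z outside [0, 24]); the cylinder at (8.5, -1): section is a regular 8-gon, circumradius r=11; Combining (union): only the r=11 cylinder at (8.5, -1) is present, so the union is just that shape — 1 connected region; (whole slice rotated 35° about Z — lengths, areas and connectivity unchanged). Overall, the cross-section is a single solid region. Undo the 35° rotation: the query point maps to (2.538, -9.102) in the un-rotated model frame. The nearest boundary edge runs (0.72, -8.78)→(8.50, -12.00); distance from the point to it = 0.40 mm. The point is inside the cross-section, 0.40 mm from the nearest boundary — within the 0.8 mm shell band (2 × 0.4).

shell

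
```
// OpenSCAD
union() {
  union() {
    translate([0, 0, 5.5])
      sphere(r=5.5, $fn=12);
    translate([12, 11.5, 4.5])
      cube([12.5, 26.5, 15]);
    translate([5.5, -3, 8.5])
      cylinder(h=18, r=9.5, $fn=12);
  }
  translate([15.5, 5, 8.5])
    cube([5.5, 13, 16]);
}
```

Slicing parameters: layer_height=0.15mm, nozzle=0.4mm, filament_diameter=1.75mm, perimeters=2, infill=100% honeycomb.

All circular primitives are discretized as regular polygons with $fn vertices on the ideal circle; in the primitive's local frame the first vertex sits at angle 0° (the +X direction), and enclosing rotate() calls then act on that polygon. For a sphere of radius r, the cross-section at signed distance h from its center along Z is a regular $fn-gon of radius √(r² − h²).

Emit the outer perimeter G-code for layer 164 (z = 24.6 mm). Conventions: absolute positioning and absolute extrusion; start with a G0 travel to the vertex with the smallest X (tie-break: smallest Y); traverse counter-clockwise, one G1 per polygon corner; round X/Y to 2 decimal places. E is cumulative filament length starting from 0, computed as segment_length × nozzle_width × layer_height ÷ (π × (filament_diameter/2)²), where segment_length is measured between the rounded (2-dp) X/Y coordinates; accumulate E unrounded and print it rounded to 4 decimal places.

At z = 24.6 mm: the sphere is absent (|z−center|=19.100 > r=5.5); the cube at (12, 11.5) does not reach this height (z outside [4.5, 19.5]); the cylinder at (5.5, -3): section is a regular 12-gon, circumradius r=9.5; Taking the union: only the r=9.5 cylinder at (5.5, -3) is present, so the union is just that shape — 1 connected region; the cube at (15.5, 5) is not intersected at this z (z outside [8.5, 24.5]); Taking the union: only the result so far is present, so the union is just that shape — 1 connected region. The outline is a single polygon with 12 vertices. Extrusion per mm of travel: 0.4 × 0.15 / (π × 0.875²) = 0.024945. Accumulating E over each segment gives final E = 1.4723.

G0 X-4.00 Y-3.00 Z24.60
G1 X-2.73 Y-7.75 E0.1227
G1 X0.75 Y-11.23 E0.2454
G1 X5.50 Y-12.50 E0.3681
G1 X10.25 Y-11.23 E0.4907
G1 X13.73 Y-7.75 E0.6135
G1 X15.00 Y-3.00 E0.7361
G1 X13.73 Y1.75 E0.8588
G1 X10.25 Y5.23 E0.9816
G1 X5.50 Y6.50 E1.1042
G1 X0.75 Y5.23 E1.2269
G1 X-2.73 Y1.75 E1.3496
G1 X-4.00 Y-3.00 E1.4723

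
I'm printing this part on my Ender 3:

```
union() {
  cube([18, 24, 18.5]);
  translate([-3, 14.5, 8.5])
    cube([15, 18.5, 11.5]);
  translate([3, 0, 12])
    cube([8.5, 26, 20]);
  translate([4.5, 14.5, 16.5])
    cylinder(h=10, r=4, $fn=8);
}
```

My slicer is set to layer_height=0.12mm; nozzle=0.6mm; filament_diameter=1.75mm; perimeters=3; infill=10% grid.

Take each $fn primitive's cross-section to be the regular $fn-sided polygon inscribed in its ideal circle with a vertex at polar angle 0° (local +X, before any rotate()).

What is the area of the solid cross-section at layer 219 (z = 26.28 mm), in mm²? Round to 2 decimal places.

232.56 mm²

At z = 26.28 mm: the cube is not intersected at this z (z outside [0, 18.5]); the cube at (-3, 14.5) is absent (z outside [8.5, 20]); the cube at (3, 0) (footprint 8.5×26) is included at this height (area 221.00 mm²); the r=4 cylinder at (4.5, 14.5) contributes a regular 8-gon of circumradius 4 (area = (8/2)·4.000²·sin(360°/8) = 45.25 mm²); Taking the union: the regions partially overlap — summed areas 266.25 mm² minus the doubly-counted overlap 33.70 mm² gives 232.56 mm² — area = 232.56 mm². Overall, the cross-section is a single solid region. Net area = 232.56 mm².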